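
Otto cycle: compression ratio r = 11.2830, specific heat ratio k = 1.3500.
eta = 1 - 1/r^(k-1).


r^(k-1) = 2.3353
eta = 1 - 1/2.3353 = 0.5718 = 57.1795%

57.1795%


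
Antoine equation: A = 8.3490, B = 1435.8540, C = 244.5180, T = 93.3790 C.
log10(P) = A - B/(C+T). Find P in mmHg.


C+T = 337.8970
B/(C+T) = 4.2494
log10(P) = 8.3490 - 4.2494 = 4.0996
P = 10^4.0996 = 12578.1367 mmHg

12578.1367 mmHg


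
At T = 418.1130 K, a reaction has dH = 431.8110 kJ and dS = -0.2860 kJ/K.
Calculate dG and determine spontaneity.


T*dS = 418.1130 * -0.2860 = -119.5803 kJ
dG = 431.8110 + 119.5803 = 551.3913 kJ (non-spontaneous)

dG = 551.3913 kJ, non-spontaneous


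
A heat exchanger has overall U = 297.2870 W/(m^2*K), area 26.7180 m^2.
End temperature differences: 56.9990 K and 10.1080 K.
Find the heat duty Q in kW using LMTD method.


LMTD = 27.1092 K
Q = 297.2870 * 26.7180 * 27.1092 = 215326.2279 W = 215.3262 kW

215.3262 kW


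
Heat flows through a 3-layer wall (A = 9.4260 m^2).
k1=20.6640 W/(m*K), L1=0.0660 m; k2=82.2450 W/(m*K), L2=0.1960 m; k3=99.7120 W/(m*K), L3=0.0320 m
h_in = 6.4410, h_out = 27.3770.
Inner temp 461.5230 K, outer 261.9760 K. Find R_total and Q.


R_conv_in = 1/(6.4410*9.4260) = 0.0165
R_1 = 0.0660/(20.6640*9.4260) = 0.0003
R_2 = 0.1960/(82.2450*9.4260) = 0.0003
R_3 = 0.0320/(99.7120*9.4260) = 3.4047e-05
R_conv_out = 1/(27.3770*9.4260) = 0.0039
R_total = 0.0210 K/W
Q = 199.5470 / 0.0210 = 9515.0044 W

R_total = 0.0210 K/W, Q = 9515.0044 W


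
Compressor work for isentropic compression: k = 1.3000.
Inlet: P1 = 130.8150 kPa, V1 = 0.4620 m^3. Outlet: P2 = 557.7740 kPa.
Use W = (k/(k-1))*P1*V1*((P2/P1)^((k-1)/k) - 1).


(k-1)/k = 0.2308
(P2/P1)^exp = 1.3975
W = 4.3333 * 130.8150 * 0.4620 * (1.3975 - 1) = 104.0908 kJ

104.0908 kJ


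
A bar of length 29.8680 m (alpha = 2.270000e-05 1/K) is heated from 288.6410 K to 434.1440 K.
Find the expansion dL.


dT = 145.5030 K
dL = 2.270000e-05 * 29.8680 * 145.5030 = 0.098652 m
L_final = 29.966652 m

dL = 0.098652 m


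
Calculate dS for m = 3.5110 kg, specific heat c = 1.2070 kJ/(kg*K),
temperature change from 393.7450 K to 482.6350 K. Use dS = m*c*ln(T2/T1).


T2/T1 = 1.2258
ln(T2/T1) = 0.2036
dS = 3.5110 * 1.2070 * 0.2036 = 0.8626 kJ/K

0.8626 kJ/K


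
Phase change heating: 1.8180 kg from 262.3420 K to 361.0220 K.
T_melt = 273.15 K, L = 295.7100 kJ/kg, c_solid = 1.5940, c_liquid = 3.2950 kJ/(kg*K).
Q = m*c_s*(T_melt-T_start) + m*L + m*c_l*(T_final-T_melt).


Q1 (sensible, solid) = 1.8180 * 1.5940 * 10.8080 = 31.3204 kJ
Q2 (latent) = 1.8180 * 295.7100 = 537.6008 kJ
Q3 (sensible, liquid) = 1.8180 * 3.2950 * 87.8720 = 526.3805 kJ
Q_total = 1095.3017 kJ

1095.3017 kJ


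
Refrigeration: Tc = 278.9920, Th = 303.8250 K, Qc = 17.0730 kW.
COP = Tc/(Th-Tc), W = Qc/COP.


COP = 278.9920 / 24.8330 = 11.2347
W = 17.0730 / 11.2347 = 1.5197 kW

COP = 11.2347, W = 1.5197 kW


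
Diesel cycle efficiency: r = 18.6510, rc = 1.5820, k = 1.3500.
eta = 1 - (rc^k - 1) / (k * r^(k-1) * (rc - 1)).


r^(k-1) = 2.7845
rc^k = 1.8575
eta = 0.6080 = 60.8049%

60.8049%


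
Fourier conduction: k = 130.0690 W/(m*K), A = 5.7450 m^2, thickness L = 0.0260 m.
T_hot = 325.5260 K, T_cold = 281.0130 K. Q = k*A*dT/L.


dT = 44.5130 K
Q = 130.0690 * 5.7450 * 44.5130 / 0.0260 = 1279314.5856 W

1279314.5856 W


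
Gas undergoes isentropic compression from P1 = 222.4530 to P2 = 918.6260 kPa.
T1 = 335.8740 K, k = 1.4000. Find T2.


(k-1)/k = 0.2857
(P2/P1)^exp = 1.4996
T2 = 335.8740 * 1.4996 = 503.6722 K

503.6722 K


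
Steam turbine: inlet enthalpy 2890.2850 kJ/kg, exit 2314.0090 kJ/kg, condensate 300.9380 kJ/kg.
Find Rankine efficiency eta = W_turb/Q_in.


W = 576.2760 kJ/kg
Q_in = 2589.3470 kJ/kg
eta = 0.2226 = 22.2556%

eta = 22.2556%


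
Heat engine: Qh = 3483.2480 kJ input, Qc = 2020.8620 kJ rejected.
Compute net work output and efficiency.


W = 3483.2480 - 2020.8620 = 1462.3860 kJ
eta = 1462.3860 / 3483.2480 = 0.4198 = 41.9834%

W = 1462.3860 kJ, eta = 41.9834%


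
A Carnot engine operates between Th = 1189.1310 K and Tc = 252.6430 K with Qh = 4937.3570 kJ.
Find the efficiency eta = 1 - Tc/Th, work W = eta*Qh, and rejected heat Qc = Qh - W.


eta = 1 - 252.6430/1189.1310 = 0.7875
W = 0.7875 * 4937.3570 = 3888.3652 kJ
Qc = 4937.3570 - 3888.3652 = 1048.9918 kJ

eta = 78.7540%, W = 3888.3652 kJ, Qc = 1048.9918 kJ


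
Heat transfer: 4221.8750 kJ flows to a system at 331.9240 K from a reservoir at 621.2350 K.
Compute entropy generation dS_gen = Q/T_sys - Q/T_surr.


dS_sys = 4221.8750/331.9240 = 12.7194 kJ/K
dS_surr = -4221.8750/621.2350 = -6.7959 kJ/K
dS_gen = 12.7194 - 6.7959 = 5.9235 kJ/K (irreversible)

dS_gen = 5.9235 kJ/K, irreversible


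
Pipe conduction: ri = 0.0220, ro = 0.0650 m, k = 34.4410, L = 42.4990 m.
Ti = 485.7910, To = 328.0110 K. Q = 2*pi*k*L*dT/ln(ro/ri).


dT = 157.7800 K
ln(ro/ri) = 1.0833
Q = 2*pi*34.4410*42.4990*157.7800 / 1.0833 = 1339428.6199 W

1339428.6199 W


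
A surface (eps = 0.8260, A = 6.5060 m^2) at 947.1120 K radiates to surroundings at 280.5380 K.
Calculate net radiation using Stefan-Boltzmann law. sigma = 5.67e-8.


T^4 = 8.0465e+11
Tsurr^4 = 6.1939e+09
Q = 0.8260 * 5.67e-8 * 6.5060 * 7.9845e+11 = 243291.2650 W

243291.2650 W


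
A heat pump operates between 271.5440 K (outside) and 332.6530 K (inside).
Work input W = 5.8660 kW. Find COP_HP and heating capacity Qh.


COP = 332.6530 / 61.1090 = 5.4436
Qh = 5.4436 * 5.8660 = 31.9322 kW

COP = 5.4436, Qh = 31.9322 kW


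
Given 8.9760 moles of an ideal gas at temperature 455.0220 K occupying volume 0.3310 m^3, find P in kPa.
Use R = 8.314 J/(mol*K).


P = nRT/V = 8.9760 * 8.314 * 455.0220 / 0.3310
= 33956.6829 / 0.3310 = 102588.1659 Pa = 102.5882 kPa

102.5882 kPa


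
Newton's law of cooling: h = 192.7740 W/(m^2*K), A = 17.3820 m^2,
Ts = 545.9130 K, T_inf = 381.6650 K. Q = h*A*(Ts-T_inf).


dT = 164.2480 K
Q = 192.7740 * 17.3820 * 164.2480 = 550361.8154 W

550361.8154 W


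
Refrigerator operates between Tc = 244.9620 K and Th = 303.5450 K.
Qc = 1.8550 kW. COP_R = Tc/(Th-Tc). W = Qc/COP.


COP = 244.9620 / 58.5830 = 4.1815
W = 1.8550 / 4.1815 = 0.4436 kW

COP = 4.1815, W = 0.4436 kW


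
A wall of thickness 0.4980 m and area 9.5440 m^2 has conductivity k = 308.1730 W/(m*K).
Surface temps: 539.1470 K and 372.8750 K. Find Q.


dT = 166.2720 K
Q = 308.1730 * 9.5440 * 166.2720 / 0.4980 = 982007.4776 W

982007.4776 W


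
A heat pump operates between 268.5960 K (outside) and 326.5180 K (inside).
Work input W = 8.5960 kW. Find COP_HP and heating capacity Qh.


COP = 326.5180 / 57.9220 = 5.6372
Qh = 5.6372 * 8.5960 = 48.4574 kW

COP = 5.6372, Qh = 48.4574 kW


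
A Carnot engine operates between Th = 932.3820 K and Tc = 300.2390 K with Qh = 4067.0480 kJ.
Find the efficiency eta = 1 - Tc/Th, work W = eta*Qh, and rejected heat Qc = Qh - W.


eta = 1 - 300.2390/932.3820 = 0.6780
W = 0.6780 * 4067.0480 = 2757.4062 kJ
Qc = 4067.0480 - 2757.4062 = 1309.6418 kJ

eta = 67.7987%, W = 2757.4062 kJ, Qc = 1309.6418 kJ


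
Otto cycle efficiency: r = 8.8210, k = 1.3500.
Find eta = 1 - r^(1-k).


r^(k-1) = 2.1426
eta = 1 - 1/2.1426 = 0.5333 = 53.3267%

53.3267%


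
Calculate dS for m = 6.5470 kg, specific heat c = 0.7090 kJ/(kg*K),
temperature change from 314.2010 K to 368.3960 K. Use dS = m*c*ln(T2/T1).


T2/T1 = 1.1725
ln(T2/T1) = 0.1591
dS = 6.5470 * 0.7090 * 0.1591 = 0.7386 kJ/K

0.7386 kJ/K


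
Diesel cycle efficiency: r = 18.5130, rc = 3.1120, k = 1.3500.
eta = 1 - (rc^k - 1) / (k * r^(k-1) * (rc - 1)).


r^(k-1) = 2.7773
rc^k = 4.6302
eta = 0.5416 = 54.1551%

54.1551%


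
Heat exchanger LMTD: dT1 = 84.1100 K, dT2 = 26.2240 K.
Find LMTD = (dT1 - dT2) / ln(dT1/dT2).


dT1/dT2 = 3.2074
ln(dT1/dT2) = 1.1655
LMTD = 57.8860 / 1.1655 = 49.6683 K

49.6683 K


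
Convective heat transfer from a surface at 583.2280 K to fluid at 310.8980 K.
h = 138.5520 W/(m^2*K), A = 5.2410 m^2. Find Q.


dT = 272.3300 K
Q = 138.5520 * 5.2410 * 272.3300 = 197752.7105 W

197752.7105 W


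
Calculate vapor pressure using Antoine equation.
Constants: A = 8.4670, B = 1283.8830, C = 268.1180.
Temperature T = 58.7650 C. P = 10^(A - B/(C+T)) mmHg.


C+T = 326.8830
B/(C+T) = 3.9277
log10(P) = 8.4670 - 3.9277 = 4.5393
P = 10^4.5393 = 34621.5882 mmHg

34621.5882 mmHg


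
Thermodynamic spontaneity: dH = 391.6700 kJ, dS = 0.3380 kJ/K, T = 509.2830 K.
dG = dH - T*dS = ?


T*dS = 509.2830 * 0.3380 = 172.1377 kJ
dG = 391.6700 - 172.1377 = 219.5323 kJ (non-spontaneous)

dG = 219.5323 kJ, non-spontaneous


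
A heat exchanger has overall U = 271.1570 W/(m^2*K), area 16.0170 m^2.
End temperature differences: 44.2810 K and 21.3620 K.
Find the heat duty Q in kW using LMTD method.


LMTD = 31.4415 K
Q = 271.1570 * 16.0170 * 31.4415 = 136554.0728 W = 136.5541 kW

136.5541 kW


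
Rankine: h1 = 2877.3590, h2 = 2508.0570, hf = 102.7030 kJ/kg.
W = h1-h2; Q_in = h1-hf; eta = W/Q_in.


W = 369.3020 kJ/kg
Q_in = 2774.6560 kJ/kg
eta = 0.1331 = 13.3098%

eta = 13.3098%


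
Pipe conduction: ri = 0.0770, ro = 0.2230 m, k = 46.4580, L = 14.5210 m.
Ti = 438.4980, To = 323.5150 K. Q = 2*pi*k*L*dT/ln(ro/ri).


dT = 114.9830 K
ln(ro/ri) = 1.0634
Q = 2*pi*46.4580*14.5210*114.9830 / 1.0634 = 458339.8583 W

458339.8583 W


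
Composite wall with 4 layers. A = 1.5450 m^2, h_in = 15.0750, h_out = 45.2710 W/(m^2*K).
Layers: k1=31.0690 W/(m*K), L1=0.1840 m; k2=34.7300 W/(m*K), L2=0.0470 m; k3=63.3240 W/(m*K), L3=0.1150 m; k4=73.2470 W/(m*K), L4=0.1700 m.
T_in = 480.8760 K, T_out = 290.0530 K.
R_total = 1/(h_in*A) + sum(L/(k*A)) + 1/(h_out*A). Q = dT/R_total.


R_conv_in = 1/(15.0750*1.5450) = 0.0429
R_1 = 0.1840/(31.0690*1.5450) = 0.0038
R_2 = 0.0470/(34.7300*1.5450) = 0.0009
R_3 = 0.1150/(63.3240*1.5450) = 0.0012
R_4 = 0.1700/(73.2470*1.5450) = 0.0015
R_conv_out = 1/(45.2710*1.5450) = 0.0143
R_total = 0.0646 K/W
Q = 190.8230 / 0.0646 = 2953.0359 W

R_total = 0.0646 K/W, Q = 2953.0359 W


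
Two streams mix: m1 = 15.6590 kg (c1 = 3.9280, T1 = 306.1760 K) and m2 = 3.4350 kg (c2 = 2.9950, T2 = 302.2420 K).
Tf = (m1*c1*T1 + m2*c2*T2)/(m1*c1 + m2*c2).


num = 21941.8552
den = 71.7964
Tf = 305.6123 K

305.6123 K


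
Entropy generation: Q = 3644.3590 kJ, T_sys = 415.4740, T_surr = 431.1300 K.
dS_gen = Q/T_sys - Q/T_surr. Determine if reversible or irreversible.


dS_sys = 3644.3590/415.4740 = 8.7716 kJ/K
dS_surr = -3644.3590/431.1300 = -8.4530 kJ/K
dS_gen = 8.7716 - 8.4530 = 0.3185 kJ/K (irreversible)

dS_gen = 0.3185 kJ/K, irreversible


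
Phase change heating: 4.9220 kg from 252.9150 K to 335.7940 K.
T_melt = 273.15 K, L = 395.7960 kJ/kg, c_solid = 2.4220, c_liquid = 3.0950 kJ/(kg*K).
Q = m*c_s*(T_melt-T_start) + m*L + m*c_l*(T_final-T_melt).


Q1 (sensible, solid) = 4.9220 * 2.4220 * 20.2350 = 241.2231 kJ
Q2 (latent) = 4.9220 * 395.7960 = 1948.1079 kJ
Q3 (sensible, liquid) = 4.9220 * 3.0950 * 62.6440 = 954.2930 kJ
Q_total = 3143.6241 kJ

3143.6241 kJ


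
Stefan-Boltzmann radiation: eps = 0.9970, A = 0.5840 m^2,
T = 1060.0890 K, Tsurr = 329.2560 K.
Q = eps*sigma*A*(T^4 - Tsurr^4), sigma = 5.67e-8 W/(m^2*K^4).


T^4 = 1.2629e+12
Tsurr^4 = 1.1753e+10
Q = 0.9970 * 5.67e-8 * 0.5840 * 1.2511e+12 = 41304.7394 W

41304.7394 W


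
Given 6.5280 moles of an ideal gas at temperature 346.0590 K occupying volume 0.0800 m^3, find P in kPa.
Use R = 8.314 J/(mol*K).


P = nRT/V = 6.5280 * 8.314 * 346.0590 / 0.0800
= 18781.9342 / 0.0800 = 234774.1773 Pa = 234.7742 kPa

234.7742 kPa


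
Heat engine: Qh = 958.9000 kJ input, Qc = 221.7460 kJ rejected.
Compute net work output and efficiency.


W = 958.9000 - 221.7460 = 737.1540 kJ
eta = 737.1540 / 958.9000 = 0.7687 = 76.8750%

W = 737.1540 kJ, eta = 76.8750%


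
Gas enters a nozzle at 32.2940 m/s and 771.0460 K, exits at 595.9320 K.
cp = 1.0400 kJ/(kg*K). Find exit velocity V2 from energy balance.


dT = 175.1140 K
2*cp*1000*dT = 364237.1200
V1^2 = 1042.9024
V2 = sqrt(365280.0224) = 604.3840 m/s

604.3840 m/s


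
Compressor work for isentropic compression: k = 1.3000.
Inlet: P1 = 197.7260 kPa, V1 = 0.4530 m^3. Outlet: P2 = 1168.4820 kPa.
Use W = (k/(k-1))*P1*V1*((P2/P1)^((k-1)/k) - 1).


(k-1)/k = 0.2308
(P2/P1)^exp = 1.5068
W = 4.3333 * 197.7260 * 0.4530 * (1.5068 - 1) = 196.7024 kJ

196.7024 kJ


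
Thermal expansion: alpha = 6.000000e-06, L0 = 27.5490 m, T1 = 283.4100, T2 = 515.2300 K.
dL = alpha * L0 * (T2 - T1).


dT = 231.8200 K
dL = 6.000000e-06 * 27.5490 * 231.8200 = 0.038318 m
L_final = 27.587318 m

dL = 0.038318 m


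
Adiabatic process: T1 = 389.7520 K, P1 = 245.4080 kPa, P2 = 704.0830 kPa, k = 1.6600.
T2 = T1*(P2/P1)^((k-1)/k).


(k-1)/k = 0.3976
(P2/P1)^exp = 1.5205
T2 = 389.7520 * 1.5205 = 592.6243 K

592.6243 K


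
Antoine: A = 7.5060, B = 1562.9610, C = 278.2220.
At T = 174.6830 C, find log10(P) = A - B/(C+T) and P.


C+T = 452.9050
B/(C+T) = 3.4510
log10(P) = 7.5060 - 3.4510 = 4.0550
P = 10^4.0550 = 11350.9250 mmHg

11350.9250 mmHg


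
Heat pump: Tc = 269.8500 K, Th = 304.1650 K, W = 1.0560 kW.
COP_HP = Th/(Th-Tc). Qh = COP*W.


COP = 304.1650 / 34.3150 = 8.8639
Qh = 8.8639 * 1.0560 = 9.3603 kW

COP = 8.8639, Qh = 9.3603 kW


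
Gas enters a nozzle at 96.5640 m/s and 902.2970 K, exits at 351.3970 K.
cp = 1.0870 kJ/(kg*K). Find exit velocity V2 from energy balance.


dT = 550.9000 K
2*cp*1000*dT = 1197656.6000
V1^2 = 9324.6061
V2 = sqrt(1206981.2061) = 1098.6270 m/s

1098.6270 m/s


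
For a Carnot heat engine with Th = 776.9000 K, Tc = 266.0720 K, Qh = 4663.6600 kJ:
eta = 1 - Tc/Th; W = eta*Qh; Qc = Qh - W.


eta = 1 - 266.0720/776.9000 = 0.6575
W = 0.6575 * 4663.6600 = 3066.4540 kJ
Qc = 4663.6600 - 3066.4540 = 1597.2060 kJ

eta = 65.7521%, W = 3066.4540 kJ, Qc = 1597.2060 kJ


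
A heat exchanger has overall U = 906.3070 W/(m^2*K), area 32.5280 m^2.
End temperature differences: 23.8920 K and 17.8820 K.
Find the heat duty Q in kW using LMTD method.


LMTD = 20.7421 K
Q = 906.3070 * 32.5280 * 20.7421 = 611484.0595 W = 611.4841 kW

611.4841 kW


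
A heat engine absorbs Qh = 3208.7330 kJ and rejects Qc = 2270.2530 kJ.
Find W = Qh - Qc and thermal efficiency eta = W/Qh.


W = 3208.7330 - 2270.2530 = 938.4800 kJ
eta = 938.4800 / 3208.7330 = 0.2925 = 29.2477%

W = 938.4800 kJ, eta = 29.2477%


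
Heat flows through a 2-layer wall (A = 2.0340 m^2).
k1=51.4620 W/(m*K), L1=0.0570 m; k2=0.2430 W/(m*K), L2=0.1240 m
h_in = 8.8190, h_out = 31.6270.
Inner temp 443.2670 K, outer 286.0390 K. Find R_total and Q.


R_conv_in = 1/(8.8190*2.0340) = 0.0557
R_1 = 0.0570/(51.4620*2.0340) = 0.0005
R_2 = 0.1240/(0.2430*2.0340) = 0.2509
R_conv_out = 1/(31.6270*2.0340) = 0.0155
R_total = 0.3227 K/W
Q = 157.2280 / 0.3227 = 487.2013 W

R_total = 0.3227 K/W, Q = 487.2013 W


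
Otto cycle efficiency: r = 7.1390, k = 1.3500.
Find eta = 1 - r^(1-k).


r^(k-1) = 1.9896
eta = 1 - 1/1.9896 = 0.4974 = 49.7395%

49.7395%


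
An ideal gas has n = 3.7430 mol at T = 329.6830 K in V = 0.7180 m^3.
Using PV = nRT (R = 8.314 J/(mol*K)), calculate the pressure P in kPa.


P = nRT/V = 3.7430 * 8.314 * 329.6830 / 0.7180
= 10259.5048 / 0.7180 = 14289.0040 Pa = 14.2890 kPa

14.2890 kPa


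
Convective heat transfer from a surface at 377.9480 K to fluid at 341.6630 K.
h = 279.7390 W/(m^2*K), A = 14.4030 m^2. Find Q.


dT = 36.2850 K
Q = 279.7390 * 14.4030 * 36.2850 = 146195.1974 W

146195.1974 W


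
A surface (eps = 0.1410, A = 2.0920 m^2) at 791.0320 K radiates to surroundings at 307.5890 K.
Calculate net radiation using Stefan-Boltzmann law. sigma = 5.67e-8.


T^4 = 3.9154e+11
Tsurr^4 = 8.9512e+09
Q = 0.1410 * 5.67e-8 * 2.0920 * 3.8259e+11 = 6398.7646 W

6398.7646 W


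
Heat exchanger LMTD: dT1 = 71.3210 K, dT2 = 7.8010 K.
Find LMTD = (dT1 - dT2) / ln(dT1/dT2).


dT1/dT2 = 9.1425
ln(dT1/dT2) = 2.2129
LMTD = 63.5200 / 2.2129 = 28.7039 K

28.7039 K


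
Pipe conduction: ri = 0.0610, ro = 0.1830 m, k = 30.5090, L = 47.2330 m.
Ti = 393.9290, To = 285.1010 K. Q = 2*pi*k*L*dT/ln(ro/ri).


dT = 108.8280 K
ln(ro/ri) = 1.0986
Q = 2*pi*30.5090*47.2330*108.8280 / 1.0986 = 896911.4480 W

896911.4480 W


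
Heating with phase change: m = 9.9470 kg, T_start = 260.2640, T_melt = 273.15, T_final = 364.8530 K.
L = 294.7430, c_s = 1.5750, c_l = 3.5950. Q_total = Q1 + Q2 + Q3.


Q1 (sensible, solid) = 9.9470 * 1.5750 * 12.8860 = 201.8788 kJ
Q2 (latent) = 9.9470 * 294.7430 = 2931.8086 kJ
Q3 (sensible, liquid) = 9.9470 * 3.5950 * 91.7030 = 3279.2502 kJ
Q_total = 6412.9377 kJ

6412.9377 kJ


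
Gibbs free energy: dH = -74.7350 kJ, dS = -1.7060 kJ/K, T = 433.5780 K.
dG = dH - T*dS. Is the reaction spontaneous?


T*dS = 433.5780 * -1.7060 = -739.6841 kJ
dG = -74.7350 + 739.6841 = 664.9491 kJ (non-spontaneous)

dG = 664.9491 kJ, non-spontaneous


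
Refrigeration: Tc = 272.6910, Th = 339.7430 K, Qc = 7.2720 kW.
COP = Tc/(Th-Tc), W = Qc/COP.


COP = 272.6910 / 67.0520 = 4.0669
W = 7.2720 / 4.0669 = 1.7881 kW

COP = 4.0669, W = 1.7881 kW


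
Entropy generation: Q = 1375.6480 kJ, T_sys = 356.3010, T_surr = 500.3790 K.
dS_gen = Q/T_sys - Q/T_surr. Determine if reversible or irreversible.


dS_sys = 1375.6480/356.3010 = 3.8609 kJ/K
dS_surr = -1375.6480/500.3790 = -2.7492 kJ/K
dS_gen = 3.8609 - 2.7492 = 1.1117 kJ/K (irreversible)

dS_gen = 1.1117 kJ/K, irreversible


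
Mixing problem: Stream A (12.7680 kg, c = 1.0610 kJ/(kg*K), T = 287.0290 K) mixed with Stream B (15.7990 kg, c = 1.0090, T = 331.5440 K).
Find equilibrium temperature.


num = 9173.5445
den = 29.4880
Tf = 311.0937 K

311.0937 K


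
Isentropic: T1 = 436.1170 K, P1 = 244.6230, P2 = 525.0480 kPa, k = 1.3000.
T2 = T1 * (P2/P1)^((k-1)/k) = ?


(k-1)/k = 0.2308
(P2/P1)^exp = 1.1927
T2 = 436.1170 * 1.1927 = 520.1751 K

520.1751 K


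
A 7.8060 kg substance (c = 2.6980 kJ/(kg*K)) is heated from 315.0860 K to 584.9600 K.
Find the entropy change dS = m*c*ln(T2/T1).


T2/T1 = 1.8565
ln(T2/T1) = 0.6187
dS = 7.8060 * 2.6980 * 0.6187 = 13.0301 kJ/K

13.0301 kJ/K


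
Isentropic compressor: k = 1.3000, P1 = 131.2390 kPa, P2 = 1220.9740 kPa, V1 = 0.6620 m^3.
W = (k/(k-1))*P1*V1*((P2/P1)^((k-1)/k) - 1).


(k-1)/k = 0.2308
(P2/P1)^exp = 1.6731
W = 4.3333 * 131.2390 * 0.6620 * (1.6731 - 1) = 253.4256 kJ

253.4256 kJ


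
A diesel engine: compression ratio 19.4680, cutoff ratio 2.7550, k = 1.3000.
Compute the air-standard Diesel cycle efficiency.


r^(k-1) = 2.4367
rc^k = 3.7339
eta = 0.5082 = 50.8233%

50.8233%


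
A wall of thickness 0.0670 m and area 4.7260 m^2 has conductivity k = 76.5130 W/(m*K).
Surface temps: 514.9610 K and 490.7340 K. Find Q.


dT = 24.2270 K
Q = 76.5130 * 4.7260 * 24.2270 / 0.0670 = 130753.6390 W

130753.6390 W


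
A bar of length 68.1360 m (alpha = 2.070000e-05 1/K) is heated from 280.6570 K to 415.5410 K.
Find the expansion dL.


dT = 134.8840 K
dL = 2.070000e-05 * 68.1360 * 134.8840 = 0.190242 m
L_final = 68.326242 m

dL = 0.190242 m


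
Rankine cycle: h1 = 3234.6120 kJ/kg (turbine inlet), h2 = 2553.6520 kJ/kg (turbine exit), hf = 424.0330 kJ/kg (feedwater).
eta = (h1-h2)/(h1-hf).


W = 680.9600 kJ/kg
Q_in = 2810.5790 kJ/kg
eta = 0.2423 = 24.2285%

eta = 24.2285%


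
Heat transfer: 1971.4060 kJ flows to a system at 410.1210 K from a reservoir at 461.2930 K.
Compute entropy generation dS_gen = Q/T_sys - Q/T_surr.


dS_sys = 1971.4060/410.1210 = 4.8069 kJ/K
dS_surr = -1971.4060/461.2930 = -4.2737 kJ/K
dS_gen = 4.8069 - 4.2737 = 0.5332 kJ/K (irreversible)

dS_gen = 0.5332 kJ/K, irreversible


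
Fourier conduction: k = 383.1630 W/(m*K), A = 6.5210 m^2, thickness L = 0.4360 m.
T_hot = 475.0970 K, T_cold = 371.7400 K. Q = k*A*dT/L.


dT = 103.3570 K
Q = 383.1630 * 6.5210 * 103.3570 / 0.4360 = 592312.8724 W

592312.8724 W


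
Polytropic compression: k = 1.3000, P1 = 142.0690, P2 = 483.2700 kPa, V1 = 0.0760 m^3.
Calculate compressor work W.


(k-1)/k = 0.2308
(P2/P1)^exp = 1.3265
W = 4.3333 * 142.0690 * 0.0760 * (1.3265 - 1) = 15.2750 kJ

15.2750 kJ


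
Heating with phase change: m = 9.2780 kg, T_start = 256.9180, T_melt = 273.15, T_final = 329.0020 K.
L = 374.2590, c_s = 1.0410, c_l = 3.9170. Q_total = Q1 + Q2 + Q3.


Q1 (sensible, solid) = 9.2780 * 1.0410 * 16.2320 = 156.7751 kJ
Q2 (latent) = 9.2780 * 374.2590 = 3472.3750 kJ
Q3 (sensible, liquid) = 9.2780 * 3.9170 * 55.8520 = 2029.7693 kJ
Q_total = 5658.9194 kJ

5658.9194 kJ


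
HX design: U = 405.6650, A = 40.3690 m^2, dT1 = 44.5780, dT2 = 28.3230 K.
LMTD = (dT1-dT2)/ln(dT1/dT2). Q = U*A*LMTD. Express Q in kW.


LMTD = 35.8382 K
Q = 405.6650 * 40.3690 * 35.8382 = 586896.8192 W = 586.8968 kW

586.8968 kW


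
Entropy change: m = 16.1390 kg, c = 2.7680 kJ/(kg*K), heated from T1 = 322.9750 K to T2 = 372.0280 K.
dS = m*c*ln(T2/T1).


T2/T1 = 1.1519
ln(T2/T1) = 0.1414
dS = 16.1390 * 2.7680 * 0.1414 = 6.3165 kJ/K

6.3165 kJ/K


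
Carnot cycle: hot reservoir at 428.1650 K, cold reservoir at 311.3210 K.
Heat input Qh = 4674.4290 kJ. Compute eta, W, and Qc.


eta = 1 - 311.3210/428.1650 = 0.2729
W = 0.2729 * 4674.4290 = 1275.6273 kJ
Qc = 4674.4290 - 1275.6273 = 3398.8017 kJ

eta = 27.2895%, W = 1275.6273 kJ, Qc = 3398.8017 kJ


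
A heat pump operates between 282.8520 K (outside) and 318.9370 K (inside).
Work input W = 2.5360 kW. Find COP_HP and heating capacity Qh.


COP = 318.9370 / 36.0850 = 8.8385
Qh = 8.8385 * 2.5360 = 22.4144 kW

COP = 8.8385, Qh = 22.4144 kW


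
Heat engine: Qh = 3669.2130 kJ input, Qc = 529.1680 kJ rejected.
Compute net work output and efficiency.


W = 3669.2130 - 529.1680 = 3140.0450 kJ
eta = 3140.0450 / 3669.2130 = 0.8558 = 85.5782%

W = 3140.0450 kJ, eta = 85.5782%


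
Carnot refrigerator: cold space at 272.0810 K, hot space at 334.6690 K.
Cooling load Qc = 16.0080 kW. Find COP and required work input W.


COP = 272.0810 / 62.5880 = 4.3472
W = 16.0080 / 4.3472 = 3.6824 kW

COP = 4.3472, W = 3.6824 kW


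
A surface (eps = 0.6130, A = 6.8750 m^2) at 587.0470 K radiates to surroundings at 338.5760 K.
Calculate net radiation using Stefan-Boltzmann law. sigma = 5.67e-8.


T^4 = 1.1877e+11
Tsurr^4 = 1.3141e+10
Q = 0.6130 * 5.67e-8 * 6.8750 * 1.0562e+11 = 25239.6138 W

25239.6138 W


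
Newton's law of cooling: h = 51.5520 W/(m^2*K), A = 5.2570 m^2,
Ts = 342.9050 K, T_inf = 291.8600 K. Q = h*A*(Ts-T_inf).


dT = 51.0450 K
Q = 51.5520 * 5.2570 * 51.0450 = 13833.6475 W

13833.6475 W


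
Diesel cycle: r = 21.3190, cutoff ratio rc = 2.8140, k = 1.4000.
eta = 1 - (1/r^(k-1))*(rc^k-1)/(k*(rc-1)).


r^(k-1) = 3.4002
rc^k = 4.2565
eta = 0.6229 = 62.2879%

62.2879%


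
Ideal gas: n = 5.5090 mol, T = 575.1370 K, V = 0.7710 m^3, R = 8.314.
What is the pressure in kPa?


P = nRT/V = 5.5090 * 8.314 * 575.1370 / 0.7710
= 26342.3248 / 0.7710 = 34166.4394 Pa = 34.1664 kPa

34.1664 kPa


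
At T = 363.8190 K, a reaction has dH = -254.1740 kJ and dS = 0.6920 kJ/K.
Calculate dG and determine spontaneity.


T*dS = 363.8190 * 0.6920 = 251.7627 kJ
dG = -254.1740 - 251.7627 = -505.9367 kJ (spontaneous)

dG = -505.9367 kJ, spontaneous


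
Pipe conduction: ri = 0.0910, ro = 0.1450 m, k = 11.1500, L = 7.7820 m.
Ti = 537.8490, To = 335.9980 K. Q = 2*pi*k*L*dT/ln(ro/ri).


dT = 201.8510 K
ln(ro/ri) = 0.4659
Q = 2*pi*11.1500*7.7820*201.8510 / 0.4659 = 236215.3816 W

236215.3816 W


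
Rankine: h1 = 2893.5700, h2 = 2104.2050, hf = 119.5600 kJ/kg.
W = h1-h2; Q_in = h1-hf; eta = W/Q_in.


W = 789.3650 kJ/kg
Q_in = 2774.0100 kJ/kg
eta = 0.2846 = 28.4557%

eta = 28.4557%


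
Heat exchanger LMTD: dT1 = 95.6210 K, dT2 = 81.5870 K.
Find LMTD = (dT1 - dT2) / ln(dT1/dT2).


dT1/dT2 = 1.1720
ln(dT1/dT2) = 0.1587
LMTD = 14.0340 / 0.1587 = 88.4185 K

88.4185 K


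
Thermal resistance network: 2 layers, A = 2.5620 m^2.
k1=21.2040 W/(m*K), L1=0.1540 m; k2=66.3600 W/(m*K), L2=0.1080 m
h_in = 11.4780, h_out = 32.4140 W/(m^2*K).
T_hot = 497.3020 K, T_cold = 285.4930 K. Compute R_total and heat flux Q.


R_conv_in = 1/(11.4780*2.5620) = 0.0340
R_1 = 0.1540/(21.2040*2.5620) = 0.0028
R_2 = 0.1080/(66.3600*2.5620) = 0.0006
R_conv_out = 1/(32.4140*2.5620) = 0.0120
R_total = 0.0495 K/W
Q = 211.8090 / 0.0495 = 4277.4409 W

R_total = 0.0495 K/W, Q = 4277.4409 W


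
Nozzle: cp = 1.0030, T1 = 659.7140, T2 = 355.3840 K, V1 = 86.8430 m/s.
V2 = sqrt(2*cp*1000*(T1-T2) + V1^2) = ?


dT = 304.3300 K
2*cp*1000*dT = 610485.9800
V1^2 = 7541.7066
V2 = sqrt(618027.6866) = 786.1474 m/s

786.1474 m/s


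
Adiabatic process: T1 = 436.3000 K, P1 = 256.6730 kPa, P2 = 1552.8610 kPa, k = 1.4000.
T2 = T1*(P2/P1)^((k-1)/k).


(k-1)/k = 0.2857
(P2/P1)^exp = 1.6725
T2 = 436.3000 * 1.6725 = 729.6978 K

729.6978 K


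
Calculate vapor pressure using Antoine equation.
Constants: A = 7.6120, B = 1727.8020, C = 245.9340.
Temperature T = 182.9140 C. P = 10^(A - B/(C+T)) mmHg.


C+T = 428.8480
B/(C+T) = 4.0289
log10(P) = 7.6120 - 4.0289 = 3.5831
P = 10^3.5831 = 3828.7941 mmHg

3828.7941 mmHg


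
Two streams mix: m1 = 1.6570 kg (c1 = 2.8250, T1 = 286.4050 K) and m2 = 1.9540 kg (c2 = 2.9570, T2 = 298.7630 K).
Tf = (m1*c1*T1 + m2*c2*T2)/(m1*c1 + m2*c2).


num = 3066.9150
den = 10.4590
Tf = 293.2321 K

293.2321 K


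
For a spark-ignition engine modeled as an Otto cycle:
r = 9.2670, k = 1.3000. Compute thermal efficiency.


r^(k-1) = 1.9502
eta = 1 - 1/1.9502 = 0.4872 = 48.7235%

48.7235%


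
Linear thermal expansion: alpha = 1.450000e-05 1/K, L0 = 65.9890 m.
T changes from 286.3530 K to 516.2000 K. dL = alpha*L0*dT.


dT = 229.8470 K
dL = 1.450000e-05 * 65.9890 * 229.8470 = 0.219927 m
L_final = 66.208927 m

dL = 0.219927 m


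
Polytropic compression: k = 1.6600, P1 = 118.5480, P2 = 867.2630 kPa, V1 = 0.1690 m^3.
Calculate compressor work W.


(k-1)/k = 0.3976
(P2/P1)^exp = 2.2061
W = 2.5152 * 118.5480 * 0.1690 * (2.2061 - 1) = 60.7742 kJ

60.7742 kJ


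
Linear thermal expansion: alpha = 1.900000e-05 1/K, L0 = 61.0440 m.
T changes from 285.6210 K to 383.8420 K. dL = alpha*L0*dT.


dT = 98.2210 K
dL = 1.900000e-05 * 61.0440 * 98.2210 = 0.113920 m
L_final = 61.157920 m

dL = 0.113920 m


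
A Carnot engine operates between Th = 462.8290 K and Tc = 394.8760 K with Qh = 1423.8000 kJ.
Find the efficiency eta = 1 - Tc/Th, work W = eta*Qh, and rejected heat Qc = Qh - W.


eta = 1 - 394.8760/462.8290 = 0.1468
W = 0.1468 * 1423.8000 = 209.0437 kJ
Qc = 1423.8000 - 209.0437 = 1214.7563 kJ

eta = 14.6821%, W = 209.0437 kJ, Qc = 1214.7563 kJ


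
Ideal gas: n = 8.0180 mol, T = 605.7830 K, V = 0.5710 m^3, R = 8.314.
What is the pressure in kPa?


P = nRT/V = 8.0180 * 8.314 * 605.7830 / 0.5710
= 40382.4955 / 0.5710 = 70722.4090 Pa = 70.7224 kPa

70.7224 kPa


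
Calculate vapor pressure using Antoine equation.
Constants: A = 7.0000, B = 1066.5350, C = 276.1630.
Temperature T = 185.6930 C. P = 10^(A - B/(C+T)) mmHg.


C+T = 461.8560
B/(C+T) = 2.3092
log10(P) = 7.0000 - 2.3092 = 4.6908
P = 10^4.6908 = 49063.9966 mmHg

49063.9966 mmHg


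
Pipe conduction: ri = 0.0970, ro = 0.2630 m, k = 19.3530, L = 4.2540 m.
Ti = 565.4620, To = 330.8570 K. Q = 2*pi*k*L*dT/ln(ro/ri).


dT = 234.6050 K
ln(ro/ri) = 0.9974
Q = 2*pi*19.3530*4.2540*234.6050 / 0.9974 = 121667.5616 W

121667.5616 W


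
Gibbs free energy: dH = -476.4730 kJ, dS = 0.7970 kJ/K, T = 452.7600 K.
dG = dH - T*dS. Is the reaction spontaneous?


T*dS = 452.7600 * 0.7970 = 360.8497 kJ
dG = -476.4730 - 360.8497 = -837.3227 kJ (spontaneous)

dG = -837.3227 kJ, spontaneous


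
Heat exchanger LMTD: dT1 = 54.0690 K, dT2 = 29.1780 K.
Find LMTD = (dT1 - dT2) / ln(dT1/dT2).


dT1/dT2 = 1.8531
ln(dT1/dT2) = 0.6168
LMTD = 24.8910 / 0.6168 = 40.3520 K

40.3520 K


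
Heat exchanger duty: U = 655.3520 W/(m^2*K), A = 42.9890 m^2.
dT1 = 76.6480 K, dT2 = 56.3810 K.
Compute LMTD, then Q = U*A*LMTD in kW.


LMTD = 65.9967 K
Q = 655.3520 * 42.9890 * 65.9967 = 1859319.1427 W = 1859.3191 kW

1859.3191 kW


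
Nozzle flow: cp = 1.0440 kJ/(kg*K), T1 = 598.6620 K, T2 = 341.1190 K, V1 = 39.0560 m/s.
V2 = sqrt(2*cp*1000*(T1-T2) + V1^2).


dT = 257.5430 K
2*cp*1000*dT = 537749.7840
V1^2 = 1525.3711
V2 = sqrt(539275.1551) = 734.3536 m/s

734.3536 m/s


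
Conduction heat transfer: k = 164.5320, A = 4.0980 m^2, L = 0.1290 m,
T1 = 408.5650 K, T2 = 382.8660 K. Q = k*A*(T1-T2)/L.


dT = 25.6990 K
Q = 164.5320 * 4.0980 * 25.6990 / 0.1290 = 134322.5244 W

134322.5244 W


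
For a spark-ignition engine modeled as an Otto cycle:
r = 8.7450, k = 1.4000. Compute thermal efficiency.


r^(k-1) = 2.3807
eta = 1 - 1/2.3807 = 0.5800 = 57.9955%

57.9955%


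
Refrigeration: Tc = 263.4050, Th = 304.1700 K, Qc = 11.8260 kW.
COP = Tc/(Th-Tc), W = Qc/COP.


COP = 263.4050 / 40.7650 = 6.4615
W = 11.8260 / 6.4615 = 1.8302 kW

COP = 6.4615, W = 1.8302 kW


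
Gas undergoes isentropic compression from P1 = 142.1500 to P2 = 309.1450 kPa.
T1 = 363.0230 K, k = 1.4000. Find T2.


(k-1)/k = 0.2857
(P2/P1)^exp = 1.2485
T2 = 363.0230 * 1.2485 = 453.2507 K

453.2507 K


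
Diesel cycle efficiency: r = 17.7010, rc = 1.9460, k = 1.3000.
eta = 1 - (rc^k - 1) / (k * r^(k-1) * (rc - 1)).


r^(k-1) = 2.3681
rc^k = 2.3762
eta = 0.5274 = 52.7445%

52.7445%


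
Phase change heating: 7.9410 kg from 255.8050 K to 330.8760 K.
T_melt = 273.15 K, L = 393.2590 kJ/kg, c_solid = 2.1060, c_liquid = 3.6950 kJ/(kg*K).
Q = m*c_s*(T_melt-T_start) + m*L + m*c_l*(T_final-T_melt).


Q1 (sensible, solid) = 7.9410 * 2.1060 * 17.3450 = 290.0734 kJ
Q2 (latent) = 7.9410 * 393.2590 = 3122.8697 kJ
Q3 (sensible, liquid) = 7.9410 * 3.6950 * 57.7260 = 1693.7960 kJ
Q_total = 5106.7391 kJ

5106.7391 kJ


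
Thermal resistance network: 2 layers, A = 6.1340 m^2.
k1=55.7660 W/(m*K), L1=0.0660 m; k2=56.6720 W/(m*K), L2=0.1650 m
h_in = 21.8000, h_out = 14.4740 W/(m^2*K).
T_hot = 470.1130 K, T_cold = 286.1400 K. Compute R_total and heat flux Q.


R_conv_in = 1/(21.8000*6.1340) = 0.0075
R_1 = 0.0660/(55.7660*6.1340) = 0.0002
R_2 = 0.1650/(56.6720*6.1340) = 0.0005
R_conv_out = 1/(14.4740*6.1340) = 0.0113
R_total = 0.0194 K/W
Q = 183.9730 / 0.0194 = 9478.6544 W

R_total = 0.0194 K/W, Q = 9478.6544 W


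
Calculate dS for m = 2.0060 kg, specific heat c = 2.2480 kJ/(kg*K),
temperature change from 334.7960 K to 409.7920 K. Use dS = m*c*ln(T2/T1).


T2/T1 = 1.2240
ln(T2/T1) = 0.2021
dS = 2.0060 * 2.2480 * 0.2021 = 0.9115 kJ/K

0.9115 kJ/K


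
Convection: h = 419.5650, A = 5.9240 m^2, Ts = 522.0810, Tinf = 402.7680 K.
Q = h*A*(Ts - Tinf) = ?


dT = 119.3130 K
Q = 419.5650 * 5.9240 * 119.3130 = 296552.8266 W

296552.8266 W


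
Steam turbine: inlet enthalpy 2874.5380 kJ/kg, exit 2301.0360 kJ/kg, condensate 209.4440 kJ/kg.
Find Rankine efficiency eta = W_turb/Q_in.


W = 573.5020 kJ/kg
Q_in = 2665.0940 kJ/kg
eta = 0.2152 = 21.5190%

eta = 21.5190%


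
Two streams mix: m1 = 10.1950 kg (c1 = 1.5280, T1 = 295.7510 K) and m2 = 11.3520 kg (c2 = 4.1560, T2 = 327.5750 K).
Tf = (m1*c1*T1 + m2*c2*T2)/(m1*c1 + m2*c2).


num = 20061.8293
den = 62.7569
Tf = 319.6754 K

319.6754 K


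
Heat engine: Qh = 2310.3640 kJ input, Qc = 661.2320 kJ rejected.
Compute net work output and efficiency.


W = 2310.3640 - 661.2320 = 1649.1320 kJ
eta = 1649.1320 / 2310.3640 = 0.7138 = 71.3797%

W = 1649.1320 kJ, eta = 71.3797%


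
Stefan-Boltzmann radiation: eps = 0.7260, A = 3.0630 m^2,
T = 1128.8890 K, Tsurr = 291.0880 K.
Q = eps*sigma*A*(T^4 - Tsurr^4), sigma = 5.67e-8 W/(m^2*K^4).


T^4 = 1.6241e+12
Tsurr^4 = 7.1795e+09
Q = 0.7260 * 5.67e-8 * 3.0630 * 1.6169e+12 = 203867.2639 W

203867.2639 W


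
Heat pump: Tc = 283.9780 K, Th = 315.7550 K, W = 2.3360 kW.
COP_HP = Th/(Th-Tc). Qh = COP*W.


COP = 315.7550 / 31.7770 = 9.9366
Qh = 9.9366 * 2.3360 = 23.2119 kW

COP = 9.9366, Qh = 23.2119 kW


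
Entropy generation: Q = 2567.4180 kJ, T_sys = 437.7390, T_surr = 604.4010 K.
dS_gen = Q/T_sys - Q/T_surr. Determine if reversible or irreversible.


dS_sys = 2567.4180/437.7390 = 5.8652 kJ/K
dS_surr = -2567.4180/604.4010 = -4.2479 kJ/K
dS_gen = 5.8652 - 4.2479 = 1.6173 kJ/K (irreversible)

dS_gen = 1.6173 kJ/K, irreversible


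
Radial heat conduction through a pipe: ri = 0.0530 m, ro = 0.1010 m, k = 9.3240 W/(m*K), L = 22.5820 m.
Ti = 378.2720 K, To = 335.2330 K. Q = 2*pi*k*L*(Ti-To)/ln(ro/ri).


dT = 43.0390 K
ln(ro/ri) = 0.6448
Q = 2*pi*9.3240*22.5820*43.0390 / 0.6448 = 88300.3479 W

88300.3479 W


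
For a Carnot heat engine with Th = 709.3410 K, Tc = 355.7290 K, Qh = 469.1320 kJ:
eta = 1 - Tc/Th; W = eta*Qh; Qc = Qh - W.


eta = 1 - 355.7290/709.3410 = 0.4985
W = 0.4985 * 469.1320 = 233.8659 kJ
Qc = 469.1320 - 233.8659 = 235.2661 kJ

eta = 49.8508%, W = 233.8659 kJ, Qc = 235.2661 kJ


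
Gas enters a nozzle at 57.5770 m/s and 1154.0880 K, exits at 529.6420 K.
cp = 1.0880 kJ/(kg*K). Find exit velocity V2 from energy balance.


dT = 624.4460 K
2*cp*1000*dT = 1358794.4960
V1^2 = 3315.1109
V2 = sqrt(1362109.6069) = 1167.0945 m/s

1167.0945 m/s


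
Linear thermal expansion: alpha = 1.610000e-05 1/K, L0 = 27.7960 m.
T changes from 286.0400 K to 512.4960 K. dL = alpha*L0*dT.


dT = 226.4560 K
dL = 1.610000e-05 * 27.7960 * 226.4560 = 0.101343 m
L_final = 27.897343 m

dL = 0.101343 m


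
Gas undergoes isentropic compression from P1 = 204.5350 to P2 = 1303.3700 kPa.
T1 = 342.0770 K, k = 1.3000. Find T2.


(k-1)/k = 0.2308
(P2/P1)^exp = 1.5332
T2 = 342.0770 * 1.5332 = 524.4832 K

524.4832 K


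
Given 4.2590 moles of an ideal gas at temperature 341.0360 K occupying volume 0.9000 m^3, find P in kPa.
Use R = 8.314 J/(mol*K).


P = nRT/V = 4.2590 * 8.314 * 341.0360 / 0.9000
= 12075.8549 / 0.9000 = 13417.6166 Pa = 13.4176 kPa

13.4176 kPa


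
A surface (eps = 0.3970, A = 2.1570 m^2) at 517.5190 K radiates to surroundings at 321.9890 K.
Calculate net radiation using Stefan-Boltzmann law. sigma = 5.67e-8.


T^4 = 7.1731e+10
Tsurr^4 = 1.0749e+10
Q = 0.3970 * 5.67e-8 * 2.1570 * 6.0982e+10 = 2960.9023 W

2960.9023 W


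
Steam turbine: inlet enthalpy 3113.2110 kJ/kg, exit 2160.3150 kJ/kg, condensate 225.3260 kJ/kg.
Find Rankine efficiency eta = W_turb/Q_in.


W = 952.8960 kJ/kg
Q_in = 2887.8850 kJ/kg
eta = 0.3300 = 32.9963%

eta = 32.9963%


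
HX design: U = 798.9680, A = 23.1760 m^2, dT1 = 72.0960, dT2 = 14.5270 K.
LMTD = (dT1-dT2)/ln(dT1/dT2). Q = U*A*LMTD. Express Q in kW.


LMTD = 35.9359 K
Q = 798.9680 * 23.1760 * 35.9359 = 665421.5584 W = 665.4216 kW

665.4216 kW


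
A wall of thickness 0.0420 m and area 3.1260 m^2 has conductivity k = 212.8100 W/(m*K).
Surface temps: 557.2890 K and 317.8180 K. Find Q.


dT = 239.4710 K
Q = 212.8100 * 3.1260 * 239.4710 / 0.0420 = 3793015.7212 W

3793015.7212 W


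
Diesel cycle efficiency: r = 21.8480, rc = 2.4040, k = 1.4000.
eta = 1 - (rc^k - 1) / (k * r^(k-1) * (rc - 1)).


r^(k-1) = 3.4337
rc^k = 3.4144
eta = 0.6423 = 64.2282%

64.2282%


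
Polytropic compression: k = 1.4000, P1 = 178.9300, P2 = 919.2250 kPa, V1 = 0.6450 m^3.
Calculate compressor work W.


(k-1)/k = 0.2857
(P2/P1)^exp = 1.5961
W = 3.5000 * 178.9300 * 0.6450 * (1.5961 - 1) = 240.7974 kJ

240.7974 kJ


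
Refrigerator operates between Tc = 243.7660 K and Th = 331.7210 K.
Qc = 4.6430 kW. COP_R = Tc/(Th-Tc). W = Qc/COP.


COP = 243.7660 / 87.9550 = 2.7715
W = 4.6430 / 2.7715 = 1.6753 kW

COP = 2.7715, W = 1.6753 kW


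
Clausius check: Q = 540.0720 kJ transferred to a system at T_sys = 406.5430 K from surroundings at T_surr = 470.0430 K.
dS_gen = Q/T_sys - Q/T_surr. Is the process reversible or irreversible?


dS_sys = 540.0720/406.5430 = 1.3284 kJ/K
dS_surr = -540.0720/470.0430 = -1.1490 kJ/K
dS_gen = 1.3284 - 1.1490 = 0.1795 kJ/K (irreversible)

dS_gen = 0.1795 kJ/K, irreversible


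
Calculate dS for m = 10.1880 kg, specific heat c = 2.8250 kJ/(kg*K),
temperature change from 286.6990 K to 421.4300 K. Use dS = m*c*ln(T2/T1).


T2/T1 = 1.4699
ln(T2/T1) = 0.3852
dS = 10.1880 * 2.8250 * 0.3852 = 11.0871 kJ/K

11.0871 kJ/K


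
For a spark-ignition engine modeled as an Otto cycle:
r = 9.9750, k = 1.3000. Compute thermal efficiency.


r^(k-1) = 1.9938
eta = 1 - 1/1.9938 = 0.4984 = 49.8436%

49.8436%


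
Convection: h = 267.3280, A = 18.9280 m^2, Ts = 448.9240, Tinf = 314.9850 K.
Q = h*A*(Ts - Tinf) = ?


dT = 133.9390 K
Q = 267.3280 * 18.9280 * 133.9390 = 677729.2484 W

677729.2484 W


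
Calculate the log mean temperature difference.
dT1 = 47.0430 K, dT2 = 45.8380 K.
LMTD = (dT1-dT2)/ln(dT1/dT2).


dT1/dT2 = 1.0263
ln(dT1/dT2) = 0.0259
LMTD = 1.2050 / 0.0259 = 46.4379 K

46.4379 K


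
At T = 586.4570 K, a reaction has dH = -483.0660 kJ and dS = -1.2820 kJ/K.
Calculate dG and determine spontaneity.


T*dS = 586.4570 * -1.2820 = -751.8379 kJ
dG = -483.0660 + 751.8379 = 268.7719 kJ (non-spontaneous)

dG = 268.7719 kJ, non-spontaneous


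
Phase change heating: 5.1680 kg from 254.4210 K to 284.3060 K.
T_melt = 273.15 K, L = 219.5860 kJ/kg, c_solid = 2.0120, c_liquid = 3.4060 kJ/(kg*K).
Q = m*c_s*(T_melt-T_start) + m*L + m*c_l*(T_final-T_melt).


Q1 (sensible, solid) = 5.1680 * 2.0120 * 18.7290 = 194.7444 kJ
Q2 (latent) = 5.1680 * 219.5860 = 1134.8204 kJ
Q3 (sensible, liquid) = 5.1680 * 3.4060 * 11.1560 = 196.3702 kJ
Q_total = 1525.9351 kJ

1525.9351 kJ


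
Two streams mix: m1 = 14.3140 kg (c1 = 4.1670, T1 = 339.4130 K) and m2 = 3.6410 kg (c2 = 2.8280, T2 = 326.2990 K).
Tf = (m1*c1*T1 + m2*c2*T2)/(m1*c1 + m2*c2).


num = 23604.5950
den = 69.9432
Tf = 337.4824 K

337.4824 K


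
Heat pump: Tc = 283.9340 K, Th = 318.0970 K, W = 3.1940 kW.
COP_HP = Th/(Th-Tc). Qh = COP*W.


COP = 318.0970 / 34.1630 = 9.3112
Qh = 9.3112 * 3.1940 = 29.7398 kW

COP = 9.3112, Qh = 29.7398 kW


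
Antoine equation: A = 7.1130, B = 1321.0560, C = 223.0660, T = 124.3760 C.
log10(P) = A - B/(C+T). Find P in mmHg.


C+T = 347.4420
B/(C+T) = 3.8022
log10(P) = 7.1130 - 3.8022 = 3.3108
P = 10^3.3108 = 2045.3394 mmHg

2045.3394 mmHg


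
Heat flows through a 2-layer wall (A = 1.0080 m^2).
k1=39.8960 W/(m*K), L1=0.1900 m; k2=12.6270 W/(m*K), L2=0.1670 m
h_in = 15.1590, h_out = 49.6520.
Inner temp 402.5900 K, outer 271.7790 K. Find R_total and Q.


R_conv_in = 1/(15.1590*1.0080) = 0.0654
R_1 = 0.1900/(39.8960*1.0080) = 0.0047
R_2 = 0.1670/(12.6270*1.0080) = 0.0131
R_conv_out = 1/(49.6520*1.0080) = 0.0200
R_total = 0.1033 K/W
Q = 130.8110 / 0.1033 = 1266.6961 W

R_total = 0.1033 K/W, Q = 1266.6961 W


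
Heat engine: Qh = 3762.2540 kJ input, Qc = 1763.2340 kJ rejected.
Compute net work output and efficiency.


W = 3762.2540 - 1763.2340 = 1999.0200 kJ
eta = 1999.0200 / 3762.2540 = 0.5313 = 53.1336%

W = 1999.0200 kJ, eta = 53.1336%


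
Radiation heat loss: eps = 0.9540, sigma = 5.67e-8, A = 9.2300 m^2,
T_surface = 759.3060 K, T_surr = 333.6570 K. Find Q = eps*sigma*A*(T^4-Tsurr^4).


T^4 = 3.3240e+11
Tsurr^4 = 1.2394e+10
Q = 0.9540 * 5.67e-8 * 9.2300 * 3.2001e+11 = 159771.0979 W

159771.0979 W


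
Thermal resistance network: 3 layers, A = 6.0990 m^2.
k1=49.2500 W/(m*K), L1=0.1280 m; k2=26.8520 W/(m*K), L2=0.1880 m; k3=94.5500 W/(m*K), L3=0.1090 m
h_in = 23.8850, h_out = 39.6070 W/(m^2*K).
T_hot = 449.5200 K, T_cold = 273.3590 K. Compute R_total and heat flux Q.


R_conv_in = 1/(23.8850*6.0990) = 0.0069
R_1 = 0.1280/(49.2500*6.0990) = 0.0004
R_2 = 0.1880/(26.8520*6.0990) = 0.0011
R_3 = 0.1090/(94.5500*6.0990) = 0.0002
R_conv_out = 1/(39.6070*6.0990) = 0.0041
R_total = 0.0128 K/W
Q = 176.1610 / 0.0128 = 13797.6970 W

R_total = 0.0128 K/W, Q = 13797.6970 W


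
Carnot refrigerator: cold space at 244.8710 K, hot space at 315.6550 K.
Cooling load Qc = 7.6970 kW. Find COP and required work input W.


COP = 244.8710 / 70.7840 = 3.4594
W = 7.6970 / 3.4594 = 2.2249 kW

COP = 3.4594, W = 2.2249 kW


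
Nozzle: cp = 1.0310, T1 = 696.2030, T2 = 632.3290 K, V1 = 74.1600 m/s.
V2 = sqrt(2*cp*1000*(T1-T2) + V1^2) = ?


dT = 63.8740 K
2*cp*1000*dT = 131708.1880
V1^2 = 5499.7056
V2 = sqrt(137207.8936) = 370.4158 m/s

370.4158 m/s
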